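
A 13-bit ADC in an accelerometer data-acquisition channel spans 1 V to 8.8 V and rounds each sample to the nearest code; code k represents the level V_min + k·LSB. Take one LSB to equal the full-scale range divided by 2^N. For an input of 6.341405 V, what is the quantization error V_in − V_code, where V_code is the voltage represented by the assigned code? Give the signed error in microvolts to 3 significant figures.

−148 µV

Range = 8.8 − (1) = 7.8 V. LSB = 7.8 V / 2^13 ≈ 0.9521 mV.
Position in LSBs: (6.341405 − (1)) × 8192/7.8 = 5609.8448; rounding gives k = 5610.
V_code = 1 + (5610/8192) × 7.8 = 6.341552734 V.
Error = V_in − V_code = 6.341405 − (6.341552734) = −148 µV.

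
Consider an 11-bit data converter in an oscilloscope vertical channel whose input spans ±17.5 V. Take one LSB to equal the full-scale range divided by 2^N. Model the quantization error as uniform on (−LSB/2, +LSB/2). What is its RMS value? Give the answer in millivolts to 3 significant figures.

4.93 mV

The full-scale span is 17.5 − (-17.5) = 35 V.
LSB = 35 V / 2^11 = 17.090 mV.
V_rms = LSB/√12 = 17.090 mV / √12 = 4.93 mV.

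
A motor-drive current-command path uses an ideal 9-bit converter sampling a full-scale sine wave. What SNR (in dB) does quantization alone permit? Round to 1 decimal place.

55.9 dB

SNR = 6.02·9 + 1.76 = 55.94 dB.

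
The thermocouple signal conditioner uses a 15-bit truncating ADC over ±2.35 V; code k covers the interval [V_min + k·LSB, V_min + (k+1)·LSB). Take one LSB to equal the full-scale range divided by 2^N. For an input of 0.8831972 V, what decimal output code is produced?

Range = 2.35 − (-2.35) = 4.7 V. LSB = 4.7 V / 2^15 ≈ 143.4 µV.
code = ⌊(V_in − V_min)/LSB⌋ = ⌊(V_in − V_min) × 2^15 / range⌋
     = ⌊(0.8831972 − (-2.35)) × 32768 / 4.7⌋ = ⌊3.2331972 × 32768/4.7⌋
     = ⌊22541.576⌋ = 22541.

22541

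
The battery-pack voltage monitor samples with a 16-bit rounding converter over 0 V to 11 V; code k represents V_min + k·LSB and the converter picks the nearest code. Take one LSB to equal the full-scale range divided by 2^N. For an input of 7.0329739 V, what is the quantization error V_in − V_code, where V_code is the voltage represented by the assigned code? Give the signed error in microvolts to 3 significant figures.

+30.2 µV

Range is 11 V. LSB = 11 V / 2^16 ≈ 167.8 µV.
Position in LSBs: (7.0329739 − (0)) × 65536/11 = 41901.1798; rounding gives k = 41901.
V_code = 0 + (41901/65536) × 11 = 7.0329437256 V.
Error = V_in − V_code = 7.0329739 − (7.0329437256) = +30.2 µV.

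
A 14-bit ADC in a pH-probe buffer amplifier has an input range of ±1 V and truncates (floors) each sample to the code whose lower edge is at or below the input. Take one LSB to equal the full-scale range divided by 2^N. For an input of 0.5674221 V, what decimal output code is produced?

12840

Range = 1 − (-1) = 2 V. LSB = 2 V / 2^14 ≈ 122.1 µV.
code = ⌊(V_in − V_min)/LSB⌋ = ⌊(V_in − V_min) × 2^14 / range⌋
     = ⌊(0.5674221 − (-1)) × 16384 / 2⌋ = ⌊1.5674221 × 16384/2⌋
     = ⌊12840.322⌋ = 12840.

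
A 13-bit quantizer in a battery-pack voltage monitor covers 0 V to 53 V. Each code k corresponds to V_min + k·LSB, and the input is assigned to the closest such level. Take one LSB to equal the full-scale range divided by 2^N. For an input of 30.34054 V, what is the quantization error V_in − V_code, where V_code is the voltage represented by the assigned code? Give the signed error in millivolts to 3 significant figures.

−2.48 mV

Span = 53 V. LSB = 53 V / 2^13 ≈ 6.470 mV.
(30.34054 − (0)) / LSB = 30.34054 × 8192/53 = 4689.6171. Nearest integer: k = 4690.
Reconstructed level: 0 + 4690 × 53/8192 V = 30.34301758 V.
e = 30.34054 − (30.34301758) = −2.48 mV.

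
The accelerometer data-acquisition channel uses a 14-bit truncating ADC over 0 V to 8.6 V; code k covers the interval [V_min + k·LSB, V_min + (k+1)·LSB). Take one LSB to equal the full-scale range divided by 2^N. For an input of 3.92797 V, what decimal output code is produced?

V_FS = 8.6 V. LSB = 8.6 V / 2^14 ≈ 0.5249 mV.
(V_in − V_min) × 2^14/range = (3.92797 − (0)) × 16384/8.6 = 7483.240.
Floor → code = 7483.

7483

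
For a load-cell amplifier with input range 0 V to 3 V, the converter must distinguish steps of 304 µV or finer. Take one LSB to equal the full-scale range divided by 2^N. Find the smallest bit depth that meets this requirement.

V_FS = 3 V.
Need 2^N ≥ 3 V / 304 µV = 9868 → N_min = 14.

14 bits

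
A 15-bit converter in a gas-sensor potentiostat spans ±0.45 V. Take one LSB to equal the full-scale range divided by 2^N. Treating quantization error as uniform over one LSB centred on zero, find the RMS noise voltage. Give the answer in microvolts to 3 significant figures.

7.93 µV

The full-scale span is 0.45 − (-0.45) = 0.9 V.
LSB = 0.9 V / 2^15 = 27.466 µV.
For a uniform distribution on [−LSB/2, +LSB/2], V_rms = LSB/√12 = 27.466 µV/3.4641 = 7.93 µV.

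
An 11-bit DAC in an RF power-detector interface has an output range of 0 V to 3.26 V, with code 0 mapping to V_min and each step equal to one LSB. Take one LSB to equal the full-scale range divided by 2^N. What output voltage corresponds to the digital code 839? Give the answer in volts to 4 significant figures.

Span = 3.26 V. LSB = 3.26 V / 2^11.
Output = V_min + (839/2048) × range = 0 + 0.409668 × 3.26 V
      = 0 V + 1.33552 V = 1.33552 V.

1.336 V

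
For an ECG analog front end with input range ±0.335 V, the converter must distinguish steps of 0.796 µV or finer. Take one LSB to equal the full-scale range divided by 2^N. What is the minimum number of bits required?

20 bits

The full-scale span is 0.335 − (-0.335) = 0.67 V.
Required number of levels: 0.67/0.796 µV = 841710; smallest N with 2^N ≥ that is 20.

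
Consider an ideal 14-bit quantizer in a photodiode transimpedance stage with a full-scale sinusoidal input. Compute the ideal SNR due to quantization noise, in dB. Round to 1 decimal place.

86.0 dB

SNR = 6.02·14 + 1.76 = 86.04 dB.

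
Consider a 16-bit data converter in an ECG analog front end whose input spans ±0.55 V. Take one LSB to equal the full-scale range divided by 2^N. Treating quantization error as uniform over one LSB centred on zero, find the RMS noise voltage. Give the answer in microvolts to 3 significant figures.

4.85 µV

Full-scale range = 0.55 V − (-0.55 V) = 1.1 V.
Step size = 1.1/65536 V = 16.785 µV.
RMS of a uniform error over width LSB is LSB/√12 = 4.85 µV.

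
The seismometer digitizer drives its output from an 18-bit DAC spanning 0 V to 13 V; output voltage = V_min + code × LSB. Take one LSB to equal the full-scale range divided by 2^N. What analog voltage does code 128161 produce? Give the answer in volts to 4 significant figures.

Span = 13 V. LSB = 13 V / 2^18.
V_out = V_min + code × LSB = 0 V + 128161 × 13 V / 262144
      = 0 + 6.35564 = 6.35564 V.

6.356 V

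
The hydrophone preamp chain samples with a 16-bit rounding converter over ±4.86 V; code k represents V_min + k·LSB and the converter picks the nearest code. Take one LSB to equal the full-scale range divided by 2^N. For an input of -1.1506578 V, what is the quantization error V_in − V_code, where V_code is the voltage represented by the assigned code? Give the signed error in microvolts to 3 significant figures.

−26.7 µV

Range = 4.86 − (-4.86) = 9.72 V. LSB = 9.72 V / 2^16 ≈ 148.3 µV.
(V_in − V_min)/LSB = (-1.1506578 − (-4.86)) × 65536/9.72 = 25009.8200 → nearest code k = 25010.
Reconstructed level: -4.86 + 25010 × 9.72/65536 V = -1.1506311035 V.
V_in − V_code = -1.1506578 − (-1.1506311035) = −26.7 µV.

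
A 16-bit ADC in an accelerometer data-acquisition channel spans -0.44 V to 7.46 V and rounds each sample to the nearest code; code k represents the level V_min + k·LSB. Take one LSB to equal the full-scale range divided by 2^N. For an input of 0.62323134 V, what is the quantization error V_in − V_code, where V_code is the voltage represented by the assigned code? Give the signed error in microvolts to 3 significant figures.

+29.4 µV

Full-scale range = 7.46 V − (-0.44 V) = 7.9 V. LSB = 7.9 V / 2^16 ≈ 120.5 µV.
(V_in − V_min)/LSB = (0.62323134 − (-0.44)) × 65536/7.9 = 8820.2442 → nearest code k = 8820.
Reconstructed level: -0.44 + 8820 × 7.9/65536 V = 0.62320190430 V.
e = 0.62323134 − (0.62320190430) = +29.4 µV.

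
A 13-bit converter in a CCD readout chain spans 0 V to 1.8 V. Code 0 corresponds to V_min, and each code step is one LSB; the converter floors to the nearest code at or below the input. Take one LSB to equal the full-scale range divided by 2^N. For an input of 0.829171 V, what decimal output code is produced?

3773

Full-scale range = 1.8 V. LSB = 1.8 V / 2^13 ≈ 219.7 µV.
V_in − V_min = 0.829171 − (0) = 0.829171 V.
Divide by LSB: 0.829171 × 8192/1.8 = 3773.6494.
Truncating gives code 3773.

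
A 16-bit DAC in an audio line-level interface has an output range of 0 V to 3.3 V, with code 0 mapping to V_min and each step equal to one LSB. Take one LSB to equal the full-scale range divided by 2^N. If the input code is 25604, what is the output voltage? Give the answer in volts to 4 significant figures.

V_FS = 3.3 V. LSB = 3.3 V / 2^16.
V_out = 0 + 25604 × (3.3/65536) V
      = 0 + 1.28926 = 1.28926 V.

1.289 V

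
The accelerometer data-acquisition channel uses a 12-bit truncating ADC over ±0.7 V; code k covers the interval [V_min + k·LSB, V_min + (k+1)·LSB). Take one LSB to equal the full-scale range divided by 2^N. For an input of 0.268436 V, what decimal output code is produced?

2833

Full-scale range = 0.7 V − (-0.7 V) = 1.4 V. LSB = 1.4 V / 2^12 ≈ 341.8 µV.
code = ⌊(V_in − V_min)/LSB⌋ = ⌊(V_in − V_min) × 2^12 / range⌋
     = ⌊(0.268436 − (-0.7)) × 4096 / 1.4⌋ = ⌊0.968436 × 4096/1.4⌋
     = ⌊2833.367⌋ = 2833.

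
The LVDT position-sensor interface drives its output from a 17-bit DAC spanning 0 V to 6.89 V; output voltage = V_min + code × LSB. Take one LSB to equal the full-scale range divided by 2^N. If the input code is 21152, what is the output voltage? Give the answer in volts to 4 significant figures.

Full-scale range = 6.89 V. LSB = 6.89 V / 2^17.
Output = V_min + (21152/131072) × range = 0 + 0.161377 × 6.89 V
      = 0 V + 1.11189 V = 1.11189 V.

1.112 V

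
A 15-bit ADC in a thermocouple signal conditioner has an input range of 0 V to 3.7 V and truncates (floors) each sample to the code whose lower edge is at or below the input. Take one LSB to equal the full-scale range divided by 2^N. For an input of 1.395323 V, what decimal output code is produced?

Full-scale range = 3.7 V. LSB = 3.7 V / 2^15 ≈ 112.9 µV.
V_in − V_min = 1.395323 − (0) = 1.395323 V.
Divide by LSB: 1.395323 × 32768/3.7 = 12357.2822.
Truncating gives code 12357.

12357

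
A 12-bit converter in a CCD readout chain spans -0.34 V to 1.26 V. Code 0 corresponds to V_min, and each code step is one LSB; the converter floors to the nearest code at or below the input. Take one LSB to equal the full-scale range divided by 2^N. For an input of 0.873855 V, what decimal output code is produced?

Range = 1.26 − (-0.34) = 1.6 V. LSB = 1.6 V / 2^12 ≈ 390.6 µV.
(V_in − V_min) × 2^12/range = (0.873855 − (-0.34)) × 4096/1.6 = 3107.469.
Floor → code = 3107.

3107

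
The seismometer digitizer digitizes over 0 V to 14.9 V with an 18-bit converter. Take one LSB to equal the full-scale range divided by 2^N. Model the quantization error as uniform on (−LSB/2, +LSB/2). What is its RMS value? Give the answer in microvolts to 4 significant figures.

16.41 µV

Span = 14.9 V.
One LSB is 14.9 V / 262144 = 56.8390 µV.
σ_q = LSB/√12 = 56.8390 µV/3.4641 = 16.41 µV.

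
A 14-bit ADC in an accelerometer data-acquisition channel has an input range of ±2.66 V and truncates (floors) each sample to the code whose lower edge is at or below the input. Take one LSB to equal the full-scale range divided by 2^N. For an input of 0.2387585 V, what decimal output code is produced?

Full-scale range = 2.66 V − (-2.66 V) = 5.32 V. LSB = 5.32 V / 2^14 ≈ 324.7 µV.
(V_in − V_min) × 2^14/range = (0.2387585 − (-2.66)) × 16384/5.32 = 8927.304.
Floor → code = 8927.

8927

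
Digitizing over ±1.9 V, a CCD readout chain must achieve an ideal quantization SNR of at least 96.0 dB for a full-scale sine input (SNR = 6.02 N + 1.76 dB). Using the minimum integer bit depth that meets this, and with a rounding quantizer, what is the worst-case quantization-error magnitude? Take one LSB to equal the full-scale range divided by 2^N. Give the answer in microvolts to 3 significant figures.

29.0 µV

The full-scale span is 1.9 − (-1.9) = 3.8 V.
N ≥ (96.0 − 1.76)/6.02 = 15.654 → N_min = 16.
LSB = 3.8 V ÷ 2^16 = 3.8/65536 V = 57.983 µV.
|e|_max = LSB/2 = 29.0 µV.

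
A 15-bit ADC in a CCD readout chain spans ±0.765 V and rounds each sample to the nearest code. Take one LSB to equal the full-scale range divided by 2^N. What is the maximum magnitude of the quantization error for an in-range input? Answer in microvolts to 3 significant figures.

23.3 µV

Range = 0.765 − (-0.765) = 1.53 V.
One LSB is 1.53 V / 32768 = 46.692 µV.
A rounding quantizer has |error| ≤ LSB/2 = 23.3 µV.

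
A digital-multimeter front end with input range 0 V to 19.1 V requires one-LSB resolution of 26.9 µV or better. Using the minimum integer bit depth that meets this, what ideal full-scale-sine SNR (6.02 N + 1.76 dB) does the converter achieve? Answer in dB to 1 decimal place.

122.2 dB

Span = 19.1 V.
Required number of levels: 19.1/26.9 µV = 710040; smallest N with 2^N ≥ that is 20.
SNR = 6.02 × 20 + 1.76 = 122.16 dB.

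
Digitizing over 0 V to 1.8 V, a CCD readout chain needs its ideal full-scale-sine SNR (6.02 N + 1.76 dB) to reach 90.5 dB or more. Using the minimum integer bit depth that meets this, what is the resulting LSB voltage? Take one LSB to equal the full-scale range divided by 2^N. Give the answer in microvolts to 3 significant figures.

V_FS = 1.8 V.
Solving 6.02 N ≥ 90.5 − 1.76: N ≥ 14.741. Round up → N = 15.
LSB = 1.8 V / 2^15 = 54.9 µV.

54.9 µV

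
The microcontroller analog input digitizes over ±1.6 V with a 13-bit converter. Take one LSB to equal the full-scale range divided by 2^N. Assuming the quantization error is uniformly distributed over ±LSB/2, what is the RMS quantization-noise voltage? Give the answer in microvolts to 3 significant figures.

113 µV

Range = 1.6 − (-1.6) = 3.2 V.
LSB = 3.2 V ÷ 2^13 = 3.2/8192 V = 390.63 µV.
RMS of a uniform error over width LSB is LSB/√12 = 113 µV.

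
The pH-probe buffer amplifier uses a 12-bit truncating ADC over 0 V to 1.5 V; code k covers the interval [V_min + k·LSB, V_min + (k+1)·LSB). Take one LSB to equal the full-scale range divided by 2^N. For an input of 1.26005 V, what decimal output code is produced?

3440

Range is 1.5 V. LSB = 1.5 V / 2^12 ≈ 366.2 µV.
V_in − V_min = 1.26005 − (0) = 1.26005 V.
Divide by LSB: 1.26005 × 4096/1.5 = 3440.7765.
Truncating gives code 3440.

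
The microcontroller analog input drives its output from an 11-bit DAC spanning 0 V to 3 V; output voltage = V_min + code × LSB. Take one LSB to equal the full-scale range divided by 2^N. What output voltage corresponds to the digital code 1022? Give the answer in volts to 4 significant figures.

Full-scale range = 3 V. LSB = 3 V / 2^11.
Output = V_min + (1022/2048) × range = 0 + 0.499023 × 3 V
      = 0 V + 1.49707 V = 1.49707 V.

1.497 V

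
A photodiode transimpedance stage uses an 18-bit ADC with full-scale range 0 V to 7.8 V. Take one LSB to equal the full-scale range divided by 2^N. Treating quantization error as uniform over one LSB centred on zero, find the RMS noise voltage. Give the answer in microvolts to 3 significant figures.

8.59 µV

Full-scale range = 7.8 V.
One LSB is 7.8 V / 262144 = 29.755 µV.
For a uniform distribution on [−LSB/2, +LSB/2], V_rms = LSB/√12 = 29.755 µV/3.4641 = 8.59 µV.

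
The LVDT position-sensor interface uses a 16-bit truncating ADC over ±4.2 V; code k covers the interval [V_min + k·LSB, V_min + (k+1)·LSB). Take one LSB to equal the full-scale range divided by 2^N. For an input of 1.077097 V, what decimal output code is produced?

The full-scale span is 4.2 − (-4.2) = 8.4 V. LSB = 8.4 V / 2^16 ≈ 128.2 µV.
V_in − V_min = 1.077097 − (-4.2) = 5.277097 V.
Divide by LSB: 5.277097 × 65536/8.4 = 41171.4082.
Truncating gives code 41171.

41171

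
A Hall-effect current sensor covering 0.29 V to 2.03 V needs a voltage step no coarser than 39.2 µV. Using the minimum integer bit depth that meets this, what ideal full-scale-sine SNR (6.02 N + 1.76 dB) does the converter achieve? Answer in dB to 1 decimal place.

The full-scale span is 2.03 − (0.29) = 1.74 V.
Levels needed ≥ 1.74/39.2 µV = 44390. 2^16 = 65536 suffices, so N_min = 16.
6.02(16) + 1.76 = 98.08 dB.

98.1 dB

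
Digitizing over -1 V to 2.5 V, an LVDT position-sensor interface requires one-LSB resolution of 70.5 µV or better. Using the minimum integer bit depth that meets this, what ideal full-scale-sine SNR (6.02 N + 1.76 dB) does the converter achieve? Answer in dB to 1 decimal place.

98.1 dB

The full-scale span is 2.5 − (-1) = 3.5 V.
Need 2^N ≥ 3.5 V / 70.5 µV = 49650 → N_min = 16.
SNR = 6.02 × 16 + 1.76 = 98.08 dB.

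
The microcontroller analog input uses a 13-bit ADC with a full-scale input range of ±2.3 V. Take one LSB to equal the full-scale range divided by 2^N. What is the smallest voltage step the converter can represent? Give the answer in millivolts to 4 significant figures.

Range = 2.3 − (-2.3) = 4.6 V.
There are 2^13 = 8192 steps.
One LSB is 4.6 V / 8192 = 0.5615 mV.

0.5615 mV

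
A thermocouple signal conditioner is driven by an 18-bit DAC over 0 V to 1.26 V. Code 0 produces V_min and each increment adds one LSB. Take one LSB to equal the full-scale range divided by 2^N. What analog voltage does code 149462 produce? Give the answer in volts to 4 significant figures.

0.7184 V

Span = 1.26 V. LSB = 1.26 V / 2^18.
Output = V_min + (149462/262144) × range = 0 + 0.570152 × 1.26 V
      = 0 + 0.718392 = 0.718392 V.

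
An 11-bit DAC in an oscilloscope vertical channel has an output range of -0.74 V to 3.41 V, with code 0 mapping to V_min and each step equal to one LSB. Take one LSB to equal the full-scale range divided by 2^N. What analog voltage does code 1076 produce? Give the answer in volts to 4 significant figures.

1.440 V

Span: 3.41 V − (-0.74 V) = 4.15 V. LSB = 4.15 V / 2^11.
Output = V_min + (1076/2048) × range = -0.74 + 0.525391 × 4.15 V
      = -0.74 + 2.18037 = 1.44037 V.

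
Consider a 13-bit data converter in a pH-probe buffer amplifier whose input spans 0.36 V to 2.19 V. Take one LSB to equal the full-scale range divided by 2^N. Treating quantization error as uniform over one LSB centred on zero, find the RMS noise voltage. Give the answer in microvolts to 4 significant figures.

Span: 2.19 V − (0.36 V) = 1.83 V.
LSB = 1.83 V ÷ 2^13 = 1.83/8192 V = 223.389 µV.
V_rms = LSB/√12 = 223.389 µV / √12 = 64.49 µV.

64.49 µV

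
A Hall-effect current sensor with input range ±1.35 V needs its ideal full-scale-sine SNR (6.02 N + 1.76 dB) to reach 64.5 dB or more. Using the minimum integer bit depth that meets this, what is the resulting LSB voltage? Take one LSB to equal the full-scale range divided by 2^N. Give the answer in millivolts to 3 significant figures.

1.32 mV

Full-scale range = 1.35 V − (-1.35 V) = 2.7 V.
Solving 6.02 N ≥ 64.5 − 1.76: N ≥ 10.422. Round up → N = 11.
Step size = 2.7/2048 V = 1.32 mV.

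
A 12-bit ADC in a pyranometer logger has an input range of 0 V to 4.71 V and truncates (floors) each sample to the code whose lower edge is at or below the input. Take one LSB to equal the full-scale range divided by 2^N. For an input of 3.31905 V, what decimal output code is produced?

2886

Span = 4.71 V. LSB = 4.71 V / 2^12 ≈ 1.150 mV.
code = ⌊(V_in − V_min)/LSB⌋ = ⌊(V_in − V_min) × 2^12 / range⌋
     = ⌊(3.31905 − (0)) × 4096 / 4.71⌋ = ⌊3.31905 × 4096/4.71⌋
     = ⌊2886.376⌋ = 2886.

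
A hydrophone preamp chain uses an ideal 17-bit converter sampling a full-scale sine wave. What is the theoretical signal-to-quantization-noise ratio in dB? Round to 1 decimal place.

104.1 dB

For an ideal N-bit converter with full-scale sine input, SNR = 6.02 N + 1.76 dB. SNR = 6.02 × 17 + 1.76 = 102.34 + 1.76 = 104.10 dB.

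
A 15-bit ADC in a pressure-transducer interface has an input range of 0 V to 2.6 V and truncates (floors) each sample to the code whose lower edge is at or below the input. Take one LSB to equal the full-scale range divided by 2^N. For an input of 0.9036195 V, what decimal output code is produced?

Full-scale range = 2.6 V. LSB = 2.6 V / 2^15 ≈ 79.35 µV.
(V_in − V_min) × 2^15/range = (0.9036195 − (0)) × 32768/2.6 = 11388.386.
Floor → code = 11388.

11388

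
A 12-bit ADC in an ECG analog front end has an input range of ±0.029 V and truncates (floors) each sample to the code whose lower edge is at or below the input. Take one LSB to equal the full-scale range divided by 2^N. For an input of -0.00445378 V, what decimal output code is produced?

1733

Range = 0.029 − (-0.029) = 0.058 V. LSB = 0.058 V / 2^12 ≈ 14.16 µV.
V_in − V_min = -0.00445378 − (-0.029) = 0.02454622 V.
Divide by LSB: 0.02454622 × 4096/0.058 = 1733.4710.
Truncating gives code 1733.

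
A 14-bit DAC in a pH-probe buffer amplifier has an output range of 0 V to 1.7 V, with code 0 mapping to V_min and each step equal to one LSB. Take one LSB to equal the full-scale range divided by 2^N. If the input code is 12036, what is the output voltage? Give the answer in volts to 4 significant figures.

Range is 1.7 V. LSB = 1.7 V / 2^14.
V_out = V_min + code × LSB = 0 V + 12036 × 1.7 V / 16384
      = 0 V + 1.24885 V = 1.24885 V.

1.249 V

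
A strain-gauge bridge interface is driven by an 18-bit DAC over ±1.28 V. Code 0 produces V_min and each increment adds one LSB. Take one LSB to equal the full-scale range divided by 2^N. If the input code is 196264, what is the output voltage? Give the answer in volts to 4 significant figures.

0.6366 V

Range = 1.28 − (-1.28) = 2.56 V. LSB = 2.56 V / 2^18.
Output = V_min + (196264/262144) × range = -1.28 + 0.748688 × 2.56 V
      = -1.28 + 1.91664 = 0.636641 V.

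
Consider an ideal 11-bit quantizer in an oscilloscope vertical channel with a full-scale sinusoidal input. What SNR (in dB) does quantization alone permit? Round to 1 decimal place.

Ideal quantization SNR: 6.02 × 11 + 1.76 dB = 68.0 dB.

68.0 dB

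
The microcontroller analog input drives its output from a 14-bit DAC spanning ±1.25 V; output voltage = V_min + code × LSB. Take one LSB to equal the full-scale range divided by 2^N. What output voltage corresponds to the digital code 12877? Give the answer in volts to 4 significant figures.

0.7149 V

Range = 1.25 − (-1.25) = 2.5 V. LSB = 2.5 V / 2^14.
V_out = V_min + code × LSB = -1.25 V + 12877 × 2.5 V / 16384
      = -1.25 + 1.96487 = 0.714874 V.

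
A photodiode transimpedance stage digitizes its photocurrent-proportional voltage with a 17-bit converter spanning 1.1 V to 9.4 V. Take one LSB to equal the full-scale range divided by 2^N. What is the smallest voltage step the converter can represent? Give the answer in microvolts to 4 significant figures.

Range = 9.4 − (1.1) = 8.3 V.
There are 2^17 = 131072 steps.
One LSB is 8.3 V / 131072 = 63.32 µV.

63.32 µV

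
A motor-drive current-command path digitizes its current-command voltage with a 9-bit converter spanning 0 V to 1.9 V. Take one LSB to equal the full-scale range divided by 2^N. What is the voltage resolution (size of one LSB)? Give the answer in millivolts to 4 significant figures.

3.711 mV

Span = 1.9 V.
There are 2^9 = 512 steps.
LSB = 1.9 V ÷ 2^9 = 1.9/512 V = 3.711 mV.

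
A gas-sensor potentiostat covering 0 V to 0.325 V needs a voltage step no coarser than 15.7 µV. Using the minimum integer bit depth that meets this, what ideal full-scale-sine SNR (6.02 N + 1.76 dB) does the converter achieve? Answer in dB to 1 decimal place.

92.1 dB

Span = 0.325 V.
Need 2^N ≥ 0.325 V / 15.7 µV = 20700 → N_min = 15.
SNR = 6.02 × 15 + 1.76 = 92.06 dB.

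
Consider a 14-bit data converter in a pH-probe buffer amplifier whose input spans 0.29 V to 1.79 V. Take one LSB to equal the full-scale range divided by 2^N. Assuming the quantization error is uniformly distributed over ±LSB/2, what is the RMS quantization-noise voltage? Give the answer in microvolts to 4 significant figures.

Span: 1.79 V − (0.29 V) = 1.5 V.
LSB = 1.5 V / 2^14 = 91.5527 µV.
RMS of a uniform error over width LSB is LSB/√12 = 26.43 µV.

26.43 µV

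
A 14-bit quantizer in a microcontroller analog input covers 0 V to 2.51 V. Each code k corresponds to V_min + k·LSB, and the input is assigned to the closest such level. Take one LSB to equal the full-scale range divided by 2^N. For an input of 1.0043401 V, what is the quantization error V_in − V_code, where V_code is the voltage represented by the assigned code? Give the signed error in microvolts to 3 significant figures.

−27.6 µV

V_FS = 2.51 V. LSB = 2.51 V / 2^14 ≈ 153.2 µV.
(V_in − V_min)/LSB = (1.0043401 − (0)) × 16384/2.51 = 6555.8200 → nearest code k = 6556.
V_code = V_min + k × range/2^14 = 0 + 6556 × 2.51/16384 = 1.0043676758 V.
Error = V_in − V_code = 1.0043401 − (1.0043676758) = −27.6 µV.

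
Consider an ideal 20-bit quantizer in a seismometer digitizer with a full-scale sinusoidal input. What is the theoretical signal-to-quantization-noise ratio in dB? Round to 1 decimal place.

SNR = 6.02·20 + 1.76 = 122.16 dB.

122.2 dB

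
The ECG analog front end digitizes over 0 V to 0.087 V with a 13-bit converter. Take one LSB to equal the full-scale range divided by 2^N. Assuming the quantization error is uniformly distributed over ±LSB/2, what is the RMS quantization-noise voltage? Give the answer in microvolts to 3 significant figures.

3.07 µV

Span = 0.087 V.
LSB = 0.087 V ÷ 2^13 = 0.087/8192 V = 10.620 µV.
For a uniform distribution on [−LSB/2, +LSB/2], V_rms = LSB/√12 = 10.620 µV/3.4641 = 3.07 µV.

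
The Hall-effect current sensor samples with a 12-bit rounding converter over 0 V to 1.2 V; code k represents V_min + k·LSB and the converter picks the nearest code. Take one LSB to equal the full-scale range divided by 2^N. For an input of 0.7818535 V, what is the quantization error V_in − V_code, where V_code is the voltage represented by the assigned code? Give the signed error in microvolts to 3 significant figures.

Span = 1.2 V. LSB = 1.2 V / 2^12 ≈ 293.0 µV.
(V_in − V_min)/LSB = (0.7818535 − (0)) × 4096/1.2 = 2668.7266 → nearest code k = 2669.
V_code = 0 + (2669/4096) × 1.2 = 0.7819335938 V.
Error = V_in − V_code = 0.7818535 − (0.7819335938) = −80.1 µV.

−80.1 µV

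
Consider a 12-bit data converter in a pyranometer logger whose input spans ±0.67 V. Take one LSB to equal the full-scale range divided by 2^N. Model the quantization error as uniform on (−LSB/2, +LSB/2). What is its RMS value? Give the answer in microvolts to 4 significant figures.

The full-scale span is 0.67 − (-0.67) = 1.34 V.
LSB = 1.34 V ÷ 2^12 = 1.34/4096 V = 327.148 µV.
RMS of a uniform error over width LSB is LSB/√12 = 94.44 µV.

94.44 µV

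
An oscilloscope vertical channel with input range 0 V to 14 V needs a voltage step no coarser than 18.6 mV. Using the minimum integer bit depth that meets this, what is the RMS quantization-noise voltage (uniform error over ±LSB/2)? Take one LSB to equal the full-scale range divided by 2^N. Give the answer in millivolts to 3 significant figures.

Range is 14 V.
Required number of levels: 14/18.6 mV = 752.69; smallest N with 2^N ≥ that is 10.
LSB = 14 V ÷ 2^10 = 14/1024 V = 13.672 mV.
σ_q = LSB/√12 = 13.672 mV/3.4641 = 3.95 mV.

3.95 mV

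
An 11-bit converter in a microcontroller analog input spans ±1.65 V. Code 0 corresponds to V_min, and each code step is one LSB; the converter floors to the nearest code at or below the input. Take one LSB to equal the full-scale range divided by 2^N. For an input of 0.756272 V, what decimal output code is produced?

Span: 1.65 V − (-1.65 V) = 3.3 V. LSB = 3.3 V / 2^11 ≈ 1.611 mV.
code = ⌊(V_in − V_min)/LSB⌋ = ⌊(V_in − V_min) × 2^11 / range⌋
     = ⌊(0.756272 − (-1.65)) × 2048 / 3.3⌋ = ⌊2.406272 × 2048/3.3⌋
     = ⌊1493.347⌋ = 1493.

1493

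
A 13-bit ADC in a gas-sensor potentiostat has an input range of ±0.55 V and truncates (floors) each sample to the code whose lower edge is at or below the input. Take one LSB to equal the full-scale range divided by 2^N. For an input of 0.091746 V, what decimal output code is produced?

4779

Span: 0.55 V − (-0.55 V) = 1.1 V. LSB = 1.1 V / 2^13 ≈ 134.3 µV.
V_in − V_min = 0.091746 − (-0.55) = 0.641746 V.
Divide by LSB: 0.641746 × 8192/1.1 = 4779.2575.
Truncating gives code 4779.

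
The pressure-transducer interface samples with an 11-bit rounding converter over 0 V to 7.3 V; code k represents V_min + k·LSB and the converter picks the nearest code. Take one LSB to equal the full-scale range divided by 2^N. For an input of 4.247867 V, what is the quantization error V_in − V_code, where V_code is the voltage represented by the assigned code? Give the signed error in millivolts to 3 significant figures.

Range is 7.3 V. LSB = 7.3 V / 2^11 ≈ 3.564 mV.
(4.247867 − (0)) / LSB = 4.247867 × 2048/7.3 = 1191.7304. Nearest integer: k = 1192.
Reconstructed level: 0 + 1192 × 7.3/2048 V = 4.248828125 V.
V_in − V_code = 4.247867 − (4.248828125) = −0.961 mV.

−0.961 mV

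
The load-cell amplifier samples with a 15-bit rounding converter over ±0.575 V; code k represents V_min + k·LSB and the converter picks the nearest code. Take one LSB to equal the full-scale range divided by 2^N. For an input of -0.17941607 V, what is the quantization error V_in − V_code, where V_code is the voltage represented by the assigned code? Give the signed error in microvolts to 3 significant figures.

−9.33 µV

Full-scale range = 0.575 V − (-0.575 V) = 1.15 V. LSB = 1.15 V / 2^15 ≈ 35.10 µV.
(V_in − V_min)/LSB = (-0.17941607 − (-0.575)) × 32768/1.15 = 11271.7341 → nearest code k = 11272.
Reconstructed level: -0.575 + 11272 × 1.15/32768 V = -0.17940673828 V.
Error = V_in − V_code = -0.17941607 − (-0.17940673828) = −9.33 µV.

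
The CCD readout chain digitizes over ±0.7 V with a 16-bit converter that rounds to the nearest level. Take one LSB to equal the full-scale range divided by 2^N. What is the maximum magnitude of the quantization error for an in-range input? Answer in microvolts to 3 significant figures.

The full-scale span is 0.7 − (-0.7) = 1.4 V.
LSB = 1.4 V ÷ 2^16 = 1.4/65536 V = 21.362 µV.
Worst-case error for round-to-nearest is half an LSB: 10.7 µV.

10.7 µV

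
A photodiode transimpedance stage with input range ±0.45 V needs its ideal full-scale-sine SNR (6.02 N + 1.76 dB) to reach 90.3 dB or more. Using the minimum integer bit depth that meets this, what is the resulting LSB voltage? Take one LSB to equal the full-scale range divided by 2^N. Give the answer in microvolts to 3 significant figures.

Span: 0.45 V − (-0.45 V) = 0.9 V.
N ≥ (90.3 − 1.76)/6.02 = 14.708 → N_min = 15.
LSB = 0.9 V ÷ 2^15 = 0.9/32768 V = 27.5 µV.

27.5 µV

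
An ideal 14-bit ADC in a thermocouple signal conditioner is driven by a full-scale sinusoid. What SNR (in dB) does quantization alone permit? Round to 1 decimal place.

86.0 dB

Ideal quantization SNR: 6.02 × 14 + 1.76 dB = 86.0 dB.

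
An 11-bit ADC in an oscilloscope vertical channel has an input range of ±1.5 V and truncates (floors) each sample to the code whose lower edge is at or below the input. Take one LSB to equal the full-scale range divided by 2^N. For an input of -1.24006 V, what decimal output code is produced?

177

Range = 1.5 − (-1.5) = 3 V. LSB = 3 V / 2^11 ≈ 1.465 mV.
(V_in − V_min) × 2^11/range = (-1.24006 − (-1.5)) × 2048/3 = 177.452.
Floor → code = 177.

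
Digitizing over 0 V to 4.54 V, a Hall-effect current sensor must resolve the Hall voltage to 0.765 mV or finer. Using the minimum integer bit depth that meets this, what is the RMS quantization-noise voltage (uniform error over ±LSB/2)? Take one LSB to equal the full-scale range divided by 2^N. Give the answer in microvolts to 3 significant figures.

160 µV

V_FS = 4.54 V.
Need 2^N ≥ 4.54 V / 0.765 mV = 5935 → N_min = 13.
Step size = 4.54/8192 V = 0.55420 mV.
V_rms = LSB/√12 = 160 µV.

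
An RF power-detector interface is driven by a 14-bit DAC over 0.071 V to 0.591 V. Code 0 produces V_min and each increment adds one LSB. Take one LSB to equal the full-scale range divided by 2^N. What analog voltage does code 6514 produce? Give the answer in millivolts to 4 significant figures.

277.7 mV

Full-scale range = 0.591 V − (0.071 V) = 0.52 V. LSB = 0.52 V / 2^14.
Output = V_min + (6514/16384) × range = 0.071 + 0.397583 × 0.52 V
      = 0.071 V + 0.206743 V = 0.277743 V.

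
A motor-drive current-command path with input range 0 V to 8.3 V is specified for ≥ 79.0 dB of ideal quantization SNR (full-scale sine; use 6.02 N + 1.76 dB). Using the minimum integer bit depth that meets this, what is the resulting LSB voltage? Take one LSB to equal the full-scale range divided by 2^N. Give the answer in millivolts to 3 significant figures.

Span = 8.3 V.
Solving 6.02 N ≥ 79.0 − 1.76: N ≥ 12.831. Round up → N = 13.
Step size = 8.3/8192 V = 1.01 mV.

1.01 mV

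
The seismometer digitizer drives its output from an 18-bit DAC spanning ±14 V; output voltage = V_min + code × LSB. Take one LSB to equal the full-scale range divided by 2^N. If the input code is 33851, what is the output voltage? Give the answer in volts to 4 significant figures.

-10.38 V

The full-scale span is 14 − (-14) = 28 V. LSB = 28 V / 2^18.
V_out = -14 + 33851 × (28/262144) V
      = -14 V + 3.61568 V = -10.3843 V.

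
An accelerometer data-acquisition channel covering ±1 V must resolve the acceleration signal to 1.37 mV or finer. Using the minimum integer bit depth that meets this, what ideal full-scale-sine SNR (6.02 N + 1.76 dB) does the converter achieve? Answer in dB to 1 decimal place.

68.0 dB

Range = 1 − (-1) = 2 V.
Need 2^N ≥ 2 V / 1.37 mV = 1460 → N_min = 11.
Ideal SNR at N = 11: 6.02·11 + 1.76 = 68.0 dB.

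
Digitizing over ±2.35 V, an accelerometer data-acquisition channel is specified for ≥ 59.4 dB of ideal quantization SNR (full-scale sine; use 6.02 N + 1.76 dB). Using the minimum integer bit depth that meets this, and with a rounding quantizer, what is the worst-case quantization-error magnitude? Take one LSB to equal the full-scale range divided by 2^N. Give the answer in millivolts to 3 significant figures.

2.29 mV

Full-scale range = 2.35 V − (-2.35 V) = 4.7 V.
6.02 N + 1.76 ≥ 59.4 gives N ≥ 9.575, so the minimum integer is 10.
LSB = 4.7 V ÷ 2^10 = 4.7/1024 V = 4.5898 mV.
Half an LSB is 2.29 mV.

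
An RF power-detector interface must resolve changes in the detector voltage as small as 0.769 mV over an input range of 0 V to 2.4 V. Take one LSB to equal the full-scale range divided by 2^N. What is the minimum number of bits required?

12 bits

Range is 2.4 V.
Levels needed ≥ 2.4/0.769 mV = 3121. 2^12 = 4096 suffices, so N_min = 12.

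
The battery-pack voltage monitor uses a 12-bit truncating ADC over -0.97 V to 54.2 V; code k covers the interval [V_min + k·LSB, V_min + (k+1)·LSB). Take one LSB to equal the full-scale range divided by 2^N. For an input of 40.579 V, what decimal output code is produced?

Full-scale range = 54.2 V − (-0.97 V) = 55.17 V. LSB = 55.17 V / 2^12 ≈ 13.47 mV.
code = ⌊(V_in − V_min)/LSB⌋ = ⌊(V_in − V_min) × 2^12 / range⌋
     = ⌊(40.579 − (-0.97)) × 4096 / 55.17⌋ = ⌊41.549 × 4096/55.17⌋
     = ⌊3084.733⌋ = 3084.

3084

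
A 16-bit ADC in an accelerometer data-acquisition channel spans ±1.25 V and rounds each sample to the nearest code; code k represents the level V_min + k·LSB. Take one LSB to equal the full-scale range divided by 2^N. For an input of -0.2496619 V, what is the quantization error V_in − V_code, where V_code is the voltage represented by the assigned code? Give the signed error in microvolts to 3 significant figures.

Full-scale range = 1.25 V − (-1.25 V) = 2.5 V. LSB = 2.5 V / 2^16 ≈ 38.15 µV.
Position in LSBs: (-0.2496619 − (-1.25)) × 65536/2.5 = 26223.2631; rounding gives k = 26223.
V_code = V_min + k × range/2^16 = -1.25 + 26223 × 2.5/65536 = -0.24967193604 V.
e = -0.2496619 − (-0.24967193604) = +10.0 µV.

+10.0 µV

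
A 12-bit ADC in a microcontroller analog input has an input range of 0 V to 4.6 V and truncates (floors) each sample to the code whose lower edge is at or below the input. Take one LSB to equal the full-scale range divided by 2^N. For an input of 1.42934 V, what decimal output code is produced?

1272

Full-scale range = 4.6 V. LSB = 4.6 V / 2^12 ≈ 1.123 mV.
code = ⌊(V_in − V_min)/LSB⌋ = ⌊(V_in − V_min) × 2^12 / range⌋
     = ⌊(1.42934 − (0)) × 4096 / 4.6⌋ = ⌊1.42934 × 4096/4.6⌋
     = ⌊1272.734⌋ = 1272.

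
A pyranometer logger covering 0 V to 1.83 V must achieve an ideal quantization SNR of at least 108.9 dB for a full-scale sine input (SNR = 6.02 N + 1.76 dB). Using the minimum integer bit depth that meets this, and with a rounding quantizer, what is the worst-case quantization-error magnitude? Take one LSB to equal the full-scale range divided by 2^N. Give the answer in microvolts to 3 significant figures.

Span = 1.83 V.
6.02 N + 1.76 ≥ 108.9 gives N ≥ 17.797, so the minimum integer is 18.
LSB = 1.83 V ÷ 2^18 = 1.83/262144 V = 6.9809 µV.
Half an LSB is 3.49 µV.

3.49 µV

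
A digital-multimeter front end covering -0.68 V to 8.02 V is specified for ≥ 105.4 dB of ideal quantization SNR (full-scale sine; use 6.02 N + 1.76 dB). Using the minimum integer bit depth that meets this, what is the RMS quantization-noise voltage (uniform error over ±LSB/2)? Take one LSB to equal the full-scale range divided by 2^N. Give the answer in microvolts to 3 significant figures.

9.58 µV

Range = 8.02 − (-0.68) = 8.7 V.
Solving 6.02 N ≥ 105.4 − 1.76: N ≥ 17.216. Round up → N = 18.
One LSB is 8.7 V / 262144 = 33.188 µV.
V_rms = LSB/√12 = 9.58 µV.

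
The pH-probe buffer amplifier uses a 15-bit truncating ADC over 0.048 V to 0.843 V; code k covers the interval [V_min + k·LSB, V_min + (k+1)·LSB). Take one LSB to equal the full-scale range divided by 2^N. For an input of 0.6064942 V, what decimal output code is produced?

23019

The full-scale span is 0.843 − (0.048) = 0.795 V. LSB = 0.795 V / 2^15 ≈ 24.26 µV.
V_in − V_min = 0.6064942 − (0.048) = 0.5584942 V.
Divide by LSB: 0.5584942 × 32768/0.795 = 23019.7962.
Truncating gives code 23019.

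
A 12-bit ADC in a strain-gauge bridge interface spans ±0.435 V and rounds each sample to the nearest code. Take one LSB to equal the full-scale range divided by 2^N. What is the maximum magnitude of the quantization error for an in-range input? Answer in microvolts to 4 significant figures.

The full-scale span is 0.435 − (-0.435) = 0.87 V.
Step size = 0.87/4096 V = 212.402 µV.
Worst-case error for round-to-nearest is half an LSB: 106.2 µV.

106.2 µV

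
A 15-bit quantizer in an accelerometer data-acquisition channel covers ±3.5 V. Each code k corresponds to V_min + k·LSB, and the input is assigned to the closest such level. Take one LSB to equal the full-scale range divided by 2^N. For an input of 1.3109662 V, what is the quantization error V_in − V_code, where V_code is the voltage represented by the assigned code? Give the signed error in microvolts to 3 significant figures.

−38.4 µV

The full-scale span is 3.5 − (-3.5) = 7 V. LSB = 7 V / 2^15 ≈ 213.6 µV.
(V_in − V_min)/LSB = (1.3109662 − (-3.5)) × 32768/7 = 22520.8201 → nearest code k = 22521.
V_code = V_min + k × range/2^15 = -3.5 + 22521 × 7/32768 = 1.3110046387 V.
Error = V_in − V_code = 1.3109662 − (1.3110046387) = −38.4 µV.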